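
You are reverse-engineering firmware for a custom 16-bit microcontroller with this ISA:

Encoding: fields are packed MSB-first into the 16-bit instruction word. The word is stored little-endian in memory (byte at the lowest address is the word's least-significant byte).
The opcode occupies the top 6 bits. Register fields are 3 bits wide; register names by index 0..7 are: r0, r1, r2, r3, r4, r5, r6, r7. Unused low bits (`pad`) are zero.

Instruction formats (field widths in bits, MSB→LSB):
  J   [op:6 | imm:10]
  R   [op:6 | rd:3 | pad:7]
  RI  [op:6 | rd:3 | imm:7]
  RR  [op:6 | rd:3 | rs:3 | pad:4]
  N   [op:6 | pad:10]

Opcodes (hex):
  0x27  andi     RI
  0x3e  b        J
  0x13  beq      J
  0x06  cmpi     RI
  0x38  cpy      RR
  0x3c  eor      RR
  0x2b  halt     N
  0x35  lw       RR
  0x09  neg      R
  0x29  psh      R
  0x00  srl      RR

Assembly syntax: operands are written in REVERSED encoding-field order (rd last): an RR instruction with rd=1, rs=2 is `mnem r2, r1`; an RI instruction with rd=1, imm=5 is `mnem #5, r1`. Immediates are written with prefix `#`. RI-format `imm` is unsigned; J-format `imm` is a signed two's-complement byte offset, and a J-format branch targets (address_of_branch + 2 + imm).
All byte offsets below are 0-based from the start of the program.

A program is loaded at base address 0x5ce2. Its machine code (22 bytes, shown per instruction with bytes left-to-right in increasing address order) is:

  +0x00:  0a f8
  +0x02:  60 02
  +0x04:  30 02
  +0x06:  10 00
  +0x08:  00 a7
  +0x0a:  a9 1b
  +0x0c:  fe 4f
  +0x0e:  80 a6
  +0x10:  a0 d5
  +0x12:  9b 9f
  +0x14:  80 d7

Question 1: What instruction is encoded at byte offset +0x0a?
[0a] a9 1b → 0x1ba9
  top 6b → 0x6 → cmpi [RI]
  rd@[9:7]=0x7 ⇒ r7
  imm@[6:0]=0x29 ⇒ #41

cmpi #41, r7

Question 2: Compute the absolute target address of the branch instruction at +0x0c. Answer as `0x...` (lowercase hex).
0x5cee

off 0x0c: read fe 4f as little → 0x4ffe
  opcode bits[15:10]=0x13: beq/J
  imm@[9:0]=0x3fe (s10→-2) ⇒ #-2
  target = base 0x5ce2 + off 0x0c + 2 + imm -2 = 0x5cee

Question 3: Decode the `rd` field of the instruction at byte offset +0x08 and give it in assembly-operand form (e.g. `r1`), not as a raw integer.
r6

off 0x08: read 00 a7 as little → 0xa700
  top 6b → 0x29 → psh [R]
  [9:7] rd=6 = r6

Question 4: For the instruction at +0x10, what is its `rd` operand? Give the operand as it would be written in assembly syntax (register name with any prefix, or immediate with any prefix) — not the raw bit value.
[10] a0 d5 → 0xd5a0
  op=0xd5a0>>10=0x35 ⇒ lw (RR)
  [9:7] rd=3 = r3
  [6:4] rs=2 = r2

r3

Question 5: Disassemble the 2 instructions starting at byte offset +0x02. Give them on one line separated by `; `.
srl r6, r4; srl r3, r4

@+02  little-endian(60 02) = 0x0260
  top 6b → 0x0 → srl [RR]
  [9:7] rd=4 = r4
  [6:4] rs=6 = r6
@+04  little-endian(30 02) = 0x0230
  top 6b → 0x0 → srl [RR]
  [9:7] rd=4 = r4
  [6:4] rs=3 = r3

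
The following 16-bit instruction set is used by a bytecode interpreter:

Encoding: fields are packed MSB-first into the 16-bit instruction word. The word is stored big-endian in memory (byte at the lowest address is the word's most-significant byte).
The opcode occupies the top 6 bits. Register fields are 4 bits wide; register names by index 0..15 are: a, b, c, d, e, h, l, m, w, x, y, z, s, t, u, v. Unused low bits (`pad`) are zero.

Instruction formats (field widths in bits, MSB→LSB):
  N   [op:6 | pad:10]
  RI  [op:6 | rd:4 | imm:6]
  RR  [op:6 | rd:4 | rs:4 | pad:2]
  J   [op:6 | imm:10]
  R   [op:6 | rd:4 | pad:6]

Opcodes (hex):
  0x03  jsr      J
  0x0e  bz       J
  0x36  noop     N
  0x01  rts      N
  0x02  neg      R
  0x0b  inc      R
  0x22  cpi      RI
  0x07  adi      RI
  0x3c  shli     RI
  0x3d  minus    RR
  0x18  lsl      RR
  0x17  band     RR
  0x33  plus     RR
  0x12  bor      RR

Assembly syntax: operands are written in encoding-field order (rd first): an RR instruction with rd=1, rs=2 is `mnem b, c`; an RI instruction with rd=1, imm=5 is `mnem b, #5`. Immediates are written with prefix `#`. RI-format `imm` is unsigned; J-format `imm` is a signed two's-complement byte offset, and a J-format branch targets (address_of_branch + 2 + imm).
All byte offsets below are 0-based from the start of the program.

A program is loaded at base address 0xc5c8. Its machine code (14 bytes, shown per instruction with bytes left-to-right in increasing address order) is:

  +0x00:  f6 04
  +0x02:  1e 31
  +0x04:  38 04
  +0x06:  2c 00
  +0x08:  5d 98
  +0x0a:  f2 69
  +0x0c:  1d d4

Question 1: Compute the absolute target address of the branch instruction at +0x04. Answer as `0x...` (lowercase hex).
@+04  big-endian(38 04) = 0x3804
  op=0x3804>>10=0xe ⇒ bz (J)
  imm@[9:0]=0x4 ⇒ #4
  target = base 0xc5c8 + off 0x04 + 2 + imm 4 = 0xc5d2

0xc5d2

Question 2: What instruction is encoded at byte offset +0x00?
minus w, b

[00] f6 04 → 0xf604
  op=0xf604>>10=0x3d ⇒ minus (RR)
  rd: (w>>6)&0xf=0x8 → w
  rs: (w>>2)&0xf=0x1 → b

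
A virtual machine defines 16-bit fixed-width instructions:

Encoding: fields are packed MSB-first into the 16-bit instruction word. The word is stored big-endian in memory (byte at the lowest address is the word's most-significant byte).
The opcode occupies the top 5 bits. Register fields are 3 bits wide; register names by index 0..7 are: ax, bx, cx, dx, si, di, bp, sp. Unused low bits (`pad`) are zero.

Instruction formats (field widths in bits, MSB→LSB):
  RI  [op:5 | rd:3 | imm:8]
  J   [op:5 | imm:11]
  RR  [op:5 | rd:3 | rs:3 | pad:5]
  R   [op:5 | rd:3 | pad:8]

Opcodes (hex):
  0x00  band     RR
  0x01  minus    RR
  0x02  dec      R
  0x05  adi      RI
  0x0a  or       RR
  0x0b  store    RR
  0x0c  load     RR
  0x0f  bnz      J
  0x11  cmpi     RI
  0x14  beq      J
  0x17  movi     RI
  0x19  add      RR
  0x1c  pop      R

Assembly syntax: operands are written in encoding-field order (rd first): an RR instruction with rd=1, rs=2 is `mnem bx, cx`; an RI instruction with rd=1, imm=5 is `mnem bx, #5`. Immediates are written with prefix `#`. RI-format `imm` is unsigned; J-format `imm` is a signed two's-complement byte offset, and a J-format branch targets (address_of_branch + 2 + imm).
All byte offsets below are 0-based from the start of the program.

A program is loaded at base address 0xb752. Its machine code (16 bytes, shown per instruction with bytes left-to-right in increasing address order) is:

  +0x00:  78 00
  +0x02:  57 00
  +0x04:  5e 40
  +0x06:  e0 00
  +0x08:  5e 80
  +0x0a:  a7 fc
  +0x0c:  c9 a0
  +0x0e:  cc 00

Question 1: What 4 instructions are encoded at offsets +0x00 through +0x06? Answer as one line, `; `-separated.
+0x00: 78 00 ⇒ word 0x7800 (big)
  opcode bits[15:11]=0xf: bnz/J
  imm: (w>>0)&0x7ff=0x0 → #0
+0x02: 57 00 ⇒ word 0x5700 (big)
  opcode bits[15:11]=0xa: or/RR
  rd: (w>>8)&0x7=0x7 → sp
  rs: (w>>5)&0x7=0x0 → ax
+0x04: 5e 40 ⇒ word 0x5e40 (big)
  opcode bits[15:11]=0xb: store/RR
  rd: (w>>8)&0x7=0x6 → bp
  rs: (w>>5)&0x7=0x2 → cx
+0x06: e0 00 ⇒ word 0xe000 (big)
  opcode bits[15:11]=0x1c: pop/R
  rd: (w>>8)&0x7=0x0 → ax

bnz #0; or sp, ax; store bp, cx; pop ax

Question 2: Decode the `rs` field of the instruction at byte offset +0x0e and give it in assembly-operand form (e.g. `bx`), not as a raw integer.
off 0x0e: read cc 00 as big → 0xcc00
  top 5b → 0x19 → add [RR]
  [10:8] rd=4 = si
  [7:5] rs=0 = ax

ax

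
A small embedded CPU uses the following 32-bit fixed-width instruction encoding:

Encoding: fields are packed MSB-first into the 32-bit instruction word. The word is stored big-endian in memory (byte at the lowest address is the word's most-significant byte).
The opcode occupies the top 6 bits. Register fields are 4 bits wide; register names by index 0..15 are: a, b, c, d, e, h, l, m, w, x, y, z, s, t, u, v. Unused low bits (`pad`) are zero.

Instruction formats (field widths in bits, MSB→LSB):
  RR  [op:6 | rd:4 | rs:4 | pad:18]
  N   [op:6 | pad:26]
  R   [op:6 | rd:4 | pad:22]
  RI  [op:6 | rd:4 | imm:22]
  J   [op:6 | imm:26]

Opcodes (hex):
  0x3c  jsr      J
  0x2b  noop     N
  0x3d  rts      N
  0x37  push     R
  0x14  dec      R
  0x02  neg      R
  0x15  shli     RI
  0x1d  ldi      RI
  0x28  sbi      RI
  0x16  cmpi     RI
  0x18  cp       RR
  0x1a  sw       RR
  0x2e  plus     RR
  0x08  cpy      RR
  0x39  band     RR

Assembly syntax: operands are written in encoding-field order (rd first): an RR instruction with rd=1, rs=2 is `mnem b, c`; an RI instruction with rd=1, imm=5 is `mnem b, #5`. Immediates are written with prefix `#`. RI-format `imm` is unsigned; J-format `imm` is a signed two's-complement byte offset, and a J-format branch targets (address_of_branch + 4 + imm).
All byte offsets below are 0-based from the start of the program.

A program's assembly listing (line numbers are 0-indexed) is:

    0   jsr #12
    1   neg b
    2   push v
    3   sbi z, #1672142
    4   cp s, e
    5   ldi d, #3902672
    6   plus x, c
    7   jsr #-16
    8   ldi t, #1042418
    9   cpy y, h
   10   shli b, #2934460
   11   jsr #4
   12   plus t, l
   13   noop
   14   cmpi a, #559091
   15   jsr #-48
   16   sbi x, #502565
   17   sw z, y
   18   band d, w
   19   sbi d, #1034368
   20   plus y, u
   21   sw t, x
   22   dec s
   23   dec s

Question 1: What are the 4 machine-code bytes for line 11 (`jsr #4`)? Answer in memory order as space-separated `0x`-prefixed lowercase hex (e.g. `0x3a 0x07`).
0xf0 0x00 0x00 0x04

line 11 (jsr): pack op=0x3c:6|imm=4:26 = 0xf0000004; big→ f0 00 00 04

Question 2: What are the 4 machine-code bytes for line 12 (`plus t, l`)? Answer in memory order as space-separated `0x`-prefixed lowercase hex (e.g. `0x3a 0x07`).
12. plus fields op=0x2e:6|rd=13:4|rs=6:4|pad=0:18 → word bb580000h → bb 58 00 00

0xbb 0x58 0x00 0x00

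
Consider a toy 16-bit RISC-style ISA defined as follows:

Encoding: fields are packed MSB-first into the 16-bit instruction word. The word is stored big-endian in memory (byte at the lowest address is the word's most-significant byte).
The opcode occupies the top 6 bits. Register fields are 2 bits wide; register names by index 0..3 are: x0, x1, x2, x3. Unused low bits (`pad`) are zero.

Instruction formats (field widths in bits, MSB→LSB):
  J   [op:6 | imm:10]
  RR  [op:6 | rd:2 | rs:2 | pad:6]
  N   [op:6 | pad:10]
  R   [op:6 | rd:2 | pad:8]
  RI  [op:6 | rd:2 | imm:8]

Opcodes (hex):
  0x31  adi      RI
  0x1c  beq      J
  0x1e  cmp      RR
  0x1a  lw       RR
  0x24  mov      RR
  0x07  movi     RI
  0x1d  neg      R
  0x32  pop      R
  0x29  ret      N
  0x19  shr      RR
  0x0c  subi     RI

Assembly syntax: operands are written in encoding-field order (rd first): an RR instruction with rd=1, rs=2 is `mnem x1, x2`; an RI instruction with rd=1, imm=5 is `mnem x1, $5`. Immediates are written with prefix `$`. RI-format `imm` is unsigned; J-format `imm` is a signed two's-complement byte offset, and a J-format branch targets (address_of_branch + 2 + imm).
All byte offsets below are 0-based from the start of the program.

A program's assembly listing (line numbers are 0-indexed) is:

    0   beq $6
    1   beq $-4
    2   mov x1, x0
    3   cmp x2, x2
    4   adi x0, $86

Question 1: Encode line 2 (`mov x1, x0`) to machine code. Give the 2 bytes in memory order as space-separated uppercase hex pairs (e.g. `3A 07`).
2. mov fields op=0x24:6|rd=1:2|rs=0:2|pad=0:6 → word 9100h → 91 00

91 00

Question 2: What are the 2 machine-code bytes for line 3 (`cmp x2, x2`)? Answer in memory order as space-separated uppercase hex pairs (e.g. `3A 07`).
line 3 (cmp): pack op=0x1e:6|rd=2:2|rs=2:2|pad=0:6 = 0x7a80; big→ 7a 80

7A 80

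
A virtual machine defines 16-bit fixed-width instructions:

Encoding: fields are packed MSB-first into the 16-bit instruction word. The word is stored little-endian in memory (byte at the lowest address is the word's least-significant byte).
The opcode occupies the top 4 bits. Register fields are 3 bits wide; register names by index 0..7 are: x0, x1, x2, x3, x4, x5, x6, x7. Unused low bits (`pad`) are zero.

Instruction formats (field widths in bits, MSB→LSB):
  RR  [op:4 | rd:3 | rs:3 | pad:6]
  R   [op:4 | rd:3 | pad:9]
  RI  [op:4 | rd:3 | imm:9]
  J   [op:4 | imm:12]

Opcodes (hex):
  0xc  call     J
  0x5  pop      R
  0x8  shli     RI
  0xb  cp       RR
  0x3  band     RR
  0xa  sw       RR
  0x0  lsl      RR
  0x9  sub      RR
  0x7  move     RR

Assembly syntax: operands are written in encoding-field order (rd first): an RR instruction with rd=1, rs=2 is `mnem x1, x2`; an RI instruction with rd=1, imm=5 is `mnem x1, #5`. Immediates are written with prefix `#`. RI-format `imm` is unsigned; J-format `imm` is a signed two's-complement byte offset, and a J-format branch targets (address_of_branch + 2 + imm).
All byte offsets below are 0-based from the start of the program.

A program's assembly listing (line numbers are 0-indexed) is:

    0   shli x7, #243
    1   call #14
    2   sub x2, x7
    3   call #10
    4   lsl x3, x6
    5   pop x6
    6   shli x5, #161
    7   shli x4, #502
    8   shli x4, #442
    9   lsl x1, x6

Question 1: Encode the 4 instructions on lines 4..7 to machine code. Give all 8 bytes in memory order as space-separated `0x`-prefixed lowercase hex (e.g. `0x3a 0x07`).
4. lsl fields op=0x0:4|rd=3:3|rs=6:3|pad=0:6 → word 0780h → 80 07
5. pop fields op=0x5:4|rd=6:3|pad=0:9 → word 5c00h → 00 5c
6. shli fields op=0x8:4|rd=5:3|imm=161:9 → word 8aa1h → a1 8a
7. shli fields op=0x8:4|rd=4:3|imm=502:9 → word 89f6h → f6 89

0x80 0x07 0x00 0x5c 0xa1 0x8a 0xf6 0x89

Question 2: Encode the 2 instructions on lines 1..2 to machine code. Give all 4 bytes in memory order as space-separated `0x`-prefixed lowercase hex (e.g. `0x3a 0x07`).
line 1 (call): pack op=0xc:4|imm=14:12 = 0xc00e; little→ 0e c0
line 2 (sub): pack op=0x9:4|rd=2:3|rs=7:3|pad=0:6 = 0x95c0; little→ c0 95

0x0e 0xc0 0xc0 0x95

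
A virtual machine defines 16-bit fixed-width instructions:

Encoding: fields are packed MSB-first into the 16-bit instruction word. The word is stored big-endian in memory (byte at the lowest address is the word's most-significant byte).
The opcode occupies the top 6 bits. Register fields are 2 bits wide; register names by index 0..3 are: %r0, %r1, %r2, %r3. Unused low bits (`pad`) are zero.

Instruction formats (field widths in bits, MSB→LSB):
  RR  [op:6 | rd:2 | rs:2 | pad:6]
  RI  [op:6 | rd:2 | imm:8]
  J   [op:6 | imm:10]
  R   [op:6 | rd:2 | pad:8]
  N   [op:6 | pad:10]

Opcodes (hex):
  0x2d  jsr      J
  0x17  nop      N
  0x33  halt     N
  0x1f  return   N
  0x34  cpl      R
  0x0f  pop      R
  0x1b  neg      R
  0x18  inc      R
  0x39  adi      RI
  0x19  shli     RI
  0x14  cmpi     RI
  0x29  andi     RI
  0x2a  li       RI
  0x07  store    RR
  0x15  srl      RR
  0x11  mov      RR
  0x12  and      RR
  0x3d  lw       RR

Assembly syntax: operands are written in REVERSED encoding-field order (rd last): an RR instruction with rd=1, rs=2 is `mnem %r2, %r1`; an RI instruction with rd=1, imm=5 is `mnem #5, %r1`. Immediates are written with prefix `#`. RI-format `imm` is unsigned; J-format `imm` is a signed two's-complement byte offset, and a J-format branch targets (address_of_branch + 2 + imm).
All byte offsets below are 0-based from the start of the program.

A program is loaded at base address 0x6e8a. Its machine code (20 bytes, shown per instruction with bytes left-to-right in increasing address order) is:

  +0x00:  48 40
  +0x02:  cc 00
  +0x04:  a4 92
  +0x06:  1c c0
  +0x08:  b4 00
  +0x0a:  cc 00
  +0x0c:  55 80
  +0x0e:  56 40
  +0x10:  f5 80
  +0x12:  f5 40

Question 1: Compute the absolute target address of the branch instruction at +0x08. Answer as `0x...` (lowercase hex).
+0x08: b4 00 ⇒ word 0xb400 (big)
  opcode bits[15:10]=0x2d: jsr/J
  imm@[9:0]=0x0 ⇒ #0
  target = base 0x6e8a + off 0x08 + 2 + imm 0 = 0x6e94

0x6e94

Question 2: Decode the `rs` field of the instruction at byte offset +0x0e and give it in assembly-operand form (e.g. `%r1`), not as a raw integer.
off 0x0e: read 56 40 as big → 0x5640
  opcode bits[15:10]=0x15: srl/RR
  rd: (w>>8)&0x3=0x2 → %r2
  rs: (w>>6)&0x3=0x1 → %r1

%r1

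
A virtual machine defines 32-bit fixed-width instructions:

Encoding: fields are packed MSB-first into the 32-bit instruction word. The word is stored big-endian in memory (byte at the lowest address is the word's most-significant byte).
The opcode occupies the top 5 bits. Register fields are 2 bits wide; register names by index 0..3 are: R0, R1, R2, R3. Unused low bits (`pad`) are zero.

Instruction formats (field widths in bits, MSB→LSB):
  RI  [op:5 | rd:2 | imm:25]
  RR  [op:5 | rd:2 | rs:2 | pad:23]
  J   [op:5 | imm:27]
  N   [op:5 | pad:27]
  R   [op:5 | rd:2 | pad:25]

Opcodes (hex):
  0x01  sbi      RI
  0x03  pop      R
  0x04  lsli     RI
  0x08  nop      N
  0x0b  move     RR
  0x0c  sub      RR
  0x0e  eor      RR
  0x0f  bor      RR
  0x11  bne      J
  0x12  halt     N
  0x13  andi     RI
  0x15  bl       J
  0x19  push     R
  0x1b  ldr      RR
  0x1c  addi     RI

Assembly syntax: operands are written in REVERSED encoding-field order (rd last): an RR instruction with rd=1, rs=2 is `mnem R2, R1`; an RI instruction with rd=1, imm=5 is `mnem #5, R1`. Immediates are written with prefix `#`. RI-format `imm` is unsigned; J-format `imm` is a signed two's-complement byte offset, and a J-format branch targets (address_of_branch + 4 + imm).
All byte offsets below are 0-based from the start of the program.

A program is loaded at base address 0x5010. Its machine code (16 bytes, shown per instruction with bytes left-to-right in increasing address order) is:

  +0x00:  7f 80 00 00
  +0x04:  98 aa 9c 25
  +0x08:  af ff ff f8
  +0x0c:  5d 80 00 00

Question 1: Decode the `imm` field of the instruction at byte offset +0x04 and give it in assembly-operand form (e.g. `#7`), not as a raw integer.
#11181093

+0x04: 98 aa 9c 25 ⇒ word 0x98aa9c25 (big)
  op=0x98aa9c25>>27=0x13 ⇒ andi (RI)
  [26:25] rd=0 = R0
  [24:0] imm=11181093 = #11181093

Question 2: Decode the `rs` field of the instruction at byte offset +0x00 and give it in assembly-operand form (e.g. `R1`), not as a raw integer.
[00] 7f 80 00 00 → 0x7f800000
  opcode bits[31:27]=0xf: bor/RR
  rd: (w>>25)&0x3=0x3 → R3
  rs: (w>>23)&0x3=0x3 → R3

R3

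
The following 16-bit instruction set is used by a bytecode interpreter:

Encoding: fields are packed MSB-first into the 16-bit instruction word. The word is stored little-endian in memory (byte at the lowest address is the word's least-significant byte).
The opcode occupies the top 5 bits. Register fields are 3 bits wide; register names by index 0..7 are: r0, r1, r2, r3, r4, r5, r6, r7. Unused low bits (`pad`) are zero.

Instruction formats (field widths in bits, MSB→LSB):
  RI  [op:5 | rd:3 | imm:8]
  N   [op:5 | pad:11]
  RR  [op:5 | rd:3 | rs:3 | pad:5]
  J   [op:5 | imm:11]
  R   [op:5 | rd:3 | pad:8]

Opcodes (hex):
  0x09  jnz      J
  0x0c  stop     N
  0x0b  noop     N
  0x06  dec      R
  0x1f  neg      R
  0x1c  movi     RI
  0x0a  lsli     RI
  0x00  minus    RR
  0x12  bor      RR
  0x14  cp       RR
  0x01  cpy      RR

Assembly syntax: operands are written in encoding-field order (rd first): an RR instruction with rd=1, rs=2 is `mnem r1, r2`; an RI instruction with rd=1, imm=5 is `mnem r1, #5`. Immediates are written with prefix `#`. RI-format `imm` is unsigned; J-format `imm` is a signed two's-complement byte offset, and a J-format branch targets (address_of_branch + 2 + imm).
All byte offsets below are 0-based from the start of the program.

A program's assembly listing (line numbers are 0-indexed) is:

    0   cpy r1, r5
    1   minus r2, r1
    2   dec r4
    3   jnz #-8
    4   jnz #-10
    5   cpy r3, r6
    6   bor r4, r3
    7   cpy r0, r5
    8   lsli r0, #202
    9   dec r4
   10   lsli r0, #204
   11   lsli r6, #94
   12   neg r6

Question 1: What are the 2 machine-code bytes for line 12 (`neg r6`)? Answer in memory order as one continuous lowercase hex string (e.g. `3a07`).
12. neg fields op=0x1f:5|rd=6:3|pad=0:8 → word fe00h → 00 fe

00fe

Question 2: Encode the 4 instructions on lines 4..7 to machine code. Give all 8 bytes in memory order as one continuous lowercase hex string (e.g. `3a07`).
f64fc00b6094a008

L4: jnz op=0x9:5|imm=-10:11 ⇒ 0x4ff6 ⇒ little f6 4f
L5: cpy op=0x1:5|rd=3:3|rs=6:3|pad=0:5 ⇒ 0x0bc0 ⇒ little c0 0b
L6: bor op=0x12:5|rd=4:3|rs=3:3|pad=0:5 ⇒ 0x9460 ⇒ little 60 94
L7: cpy op=0x1:5|rd=0:3|rs=5:3|pad=0:5 ⇒ 0x08a0 ⇒ little a0 08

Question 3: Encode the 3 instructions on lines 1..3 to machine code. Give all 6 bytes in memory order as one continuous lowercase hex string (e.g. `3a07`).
line 1 (minus): pack op=0x0:5|rd=2:3|rs=1:3|pad=0:5 = 0x0220; little→ 20 02
line 2 (dec): pack op=0x6:5|rd=4:3|pad=0:8 = 0x3400; little→ 00 34
line 3 (jnz): pack op=0x9:5|imm=-8:11 = 0x4ff8; little→ f8 4f

20020034f84f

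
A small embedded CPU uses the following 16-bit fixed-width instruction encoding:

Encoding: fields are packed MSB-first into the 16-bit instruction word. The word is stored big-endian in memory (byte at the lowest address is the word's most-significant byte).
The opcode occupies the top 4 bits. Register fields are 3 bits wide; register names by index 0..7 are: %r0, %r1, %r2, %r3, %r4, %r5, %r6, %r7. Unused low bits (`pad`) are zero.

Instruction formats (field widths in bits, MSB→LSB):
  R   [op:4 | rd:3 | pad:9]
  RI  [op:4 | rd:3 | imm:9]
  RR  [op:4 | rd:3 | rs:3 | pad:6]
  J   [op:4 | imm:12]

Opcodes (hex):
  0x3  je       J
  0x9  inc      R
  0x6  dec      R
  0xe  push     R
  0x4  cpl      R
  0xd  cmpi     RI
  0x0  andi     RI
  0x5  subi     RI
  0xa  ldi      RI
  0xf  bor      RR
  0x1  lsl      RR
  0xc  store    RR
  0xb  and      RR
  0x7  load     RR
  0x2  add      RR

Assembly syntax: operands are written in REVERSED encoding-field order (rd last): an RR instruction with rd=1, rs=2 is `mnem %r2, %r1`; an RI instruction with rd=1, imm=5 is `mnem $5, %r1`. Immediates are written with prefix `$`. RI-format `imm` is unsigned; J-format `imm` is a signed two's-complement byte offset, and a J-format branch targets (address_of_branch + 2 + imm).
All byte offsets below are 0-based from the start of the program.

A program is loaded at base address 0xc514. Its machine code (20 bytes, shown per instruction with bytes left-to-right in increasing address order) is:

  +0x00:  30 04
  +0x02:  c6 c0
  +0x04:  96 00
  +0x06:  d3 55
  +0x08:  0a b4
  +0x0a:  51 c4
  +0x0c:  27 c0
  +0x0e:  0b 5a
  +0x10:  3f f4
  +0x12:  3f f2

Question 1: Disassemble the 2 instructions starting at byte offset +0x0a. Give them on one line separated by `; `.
subi $452, %r0; add %r7, %r3

[0a] 51 c4 → 0x51c4
  opcode bits[15:12]=0x5: subi/RI
  rd@[11:9]=0x0 ⇒ %r0
  imm@[8:0]=0x1c4 ⇒ $452
[0c] 27 c0 → 0x27c0
  opcode bits[15:12]=0x2: add/RR
  rd@[11:9]=0x3 ⇒ %r3
  rs@[8:6]=0x7 ⇒ %r7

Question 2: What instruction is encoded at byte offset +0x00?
+0x00: 30 04 ⇒ word 0x3004 (big)
  top 4b → 0x3 → je [J]
  [11:0] imm=4 = $4

je $4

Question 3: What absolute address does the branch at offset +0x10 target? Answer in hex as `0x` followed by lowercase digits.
0xc51a

off 0x10: read 3f f4 as big → 0x3ff4
  opcode bits[15:12]=0x3: je/J
  imm@[11:0]=0xff4 (s12→-12) ⇒ $-12
  target = base 0xc514 + off 0x10 + 2 + imm -12 = 0xc51a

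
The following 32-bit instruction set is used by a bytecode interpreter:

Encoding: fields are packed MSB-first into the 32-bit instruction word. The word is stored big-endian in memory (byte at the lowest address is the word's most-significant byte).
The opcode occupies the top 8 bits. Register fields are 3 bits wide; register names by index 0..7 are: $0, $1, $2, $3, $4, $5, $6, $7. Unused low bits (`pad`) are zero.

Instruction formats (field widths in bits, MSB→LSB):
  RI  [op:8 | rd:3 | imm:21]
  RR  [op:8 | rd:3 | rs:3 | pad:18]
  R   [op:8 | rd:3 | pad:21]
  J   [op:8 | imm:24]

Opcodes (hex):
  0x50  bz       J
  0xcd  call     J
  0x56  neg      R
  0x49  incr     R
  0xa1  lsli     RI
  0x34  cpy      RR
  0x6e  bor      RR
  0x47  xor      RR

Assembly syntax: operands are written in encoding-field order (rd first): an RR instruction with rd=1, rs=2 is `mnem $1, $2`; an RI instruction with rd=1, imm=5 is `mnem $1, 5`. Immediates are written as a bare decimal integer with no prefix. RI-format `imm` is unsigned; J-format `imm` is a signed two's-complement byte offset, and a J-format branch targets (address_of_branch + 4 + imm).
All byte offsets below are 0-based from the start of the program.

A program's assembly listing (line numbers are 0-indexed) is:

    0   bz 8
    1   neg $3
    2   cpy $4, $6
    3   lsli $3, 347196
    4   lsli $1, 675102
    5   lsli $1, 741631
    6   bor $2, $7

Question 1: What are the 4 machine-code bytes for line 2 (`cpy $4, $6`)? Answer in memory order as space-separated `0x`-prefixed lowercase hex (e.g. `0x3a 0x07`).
0x34 0x98 0x00 0x00

L2: cpy op=0x34:8|rd=4:3|rs=6:3|pad=0:18 ⇒ 0x34980000 ⇒ big 34 98 00 00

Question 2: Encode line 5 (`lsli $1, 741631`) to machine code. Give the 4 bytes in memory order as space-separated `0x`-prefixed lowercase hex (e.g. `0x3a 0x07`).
0xa1 0x2b 0x50 0xff

5. lsli fields op=0xa1:8|rd=1:3|imm=741631:21 → word a12b50ffh → a1 2b 50 ff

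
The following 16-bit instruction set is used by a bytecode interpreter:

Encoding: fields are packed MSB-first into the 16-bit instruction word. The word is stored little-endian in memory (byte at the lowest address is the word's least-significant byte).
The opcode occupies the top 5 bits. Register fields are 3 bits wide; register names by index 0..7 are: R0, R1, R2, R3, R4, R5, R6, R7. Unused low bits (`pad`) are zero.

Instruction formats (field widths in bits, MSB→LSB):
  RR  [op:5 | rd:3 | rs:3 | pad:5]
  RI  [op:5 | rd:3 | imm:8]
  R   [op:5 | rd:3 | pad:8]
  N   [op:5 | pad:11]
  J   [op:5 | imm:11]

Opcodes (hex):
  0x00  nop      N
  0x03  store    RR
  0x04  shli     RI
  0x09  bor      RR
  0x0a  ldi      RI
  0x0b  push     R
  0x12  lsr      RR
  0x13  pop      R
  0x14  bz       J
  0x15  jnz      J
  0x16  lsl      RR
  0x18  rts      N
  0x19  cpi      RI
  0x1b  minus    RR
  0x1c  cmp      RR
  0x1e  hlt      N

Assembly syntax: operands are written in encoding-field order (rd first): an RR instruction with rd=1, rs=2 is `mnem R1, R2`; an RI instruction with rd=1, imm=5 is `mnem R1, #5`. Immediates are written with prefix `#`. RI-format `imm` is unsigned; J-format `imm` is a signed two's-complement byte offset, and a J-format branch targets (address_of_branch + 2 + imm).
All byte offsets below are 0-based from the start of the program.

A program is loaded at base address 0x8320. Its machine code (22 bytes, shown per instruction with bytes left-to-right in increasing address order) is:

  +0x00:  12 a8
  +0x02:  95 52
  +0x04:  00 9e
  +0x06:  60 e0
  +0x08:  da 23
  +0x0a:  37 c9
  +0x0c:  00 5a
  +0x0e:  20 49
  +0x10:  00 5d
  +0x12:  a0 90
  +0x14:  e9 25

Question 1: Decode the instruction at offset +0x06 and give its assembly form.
cmp R0, R3

@+06  little-endian(60 e0) = 0xe060
  top 5b → 0x1c → cmp [RR]
  rd: (w>>8)&0x7=0x0 → R0
  rs: (w>>5)&0x7=0x3 → R3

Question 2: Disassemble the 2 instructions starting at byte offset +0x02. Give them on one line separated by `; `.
ldi R2, #149; pop R6

off 0x02: read 95 52 as little → 0x5295
  top 5b → 0xa → ldi [RI]
  rd@[10:8]=0x2 ⇒ R2
  imm@[7:0]=0x95 ⇒ #149
off 0x04: read 00 9e as little → 0x9e00
  top 5b → 0x13 → pop [R]
  rd@[10:8]=0x6 ⇒ R6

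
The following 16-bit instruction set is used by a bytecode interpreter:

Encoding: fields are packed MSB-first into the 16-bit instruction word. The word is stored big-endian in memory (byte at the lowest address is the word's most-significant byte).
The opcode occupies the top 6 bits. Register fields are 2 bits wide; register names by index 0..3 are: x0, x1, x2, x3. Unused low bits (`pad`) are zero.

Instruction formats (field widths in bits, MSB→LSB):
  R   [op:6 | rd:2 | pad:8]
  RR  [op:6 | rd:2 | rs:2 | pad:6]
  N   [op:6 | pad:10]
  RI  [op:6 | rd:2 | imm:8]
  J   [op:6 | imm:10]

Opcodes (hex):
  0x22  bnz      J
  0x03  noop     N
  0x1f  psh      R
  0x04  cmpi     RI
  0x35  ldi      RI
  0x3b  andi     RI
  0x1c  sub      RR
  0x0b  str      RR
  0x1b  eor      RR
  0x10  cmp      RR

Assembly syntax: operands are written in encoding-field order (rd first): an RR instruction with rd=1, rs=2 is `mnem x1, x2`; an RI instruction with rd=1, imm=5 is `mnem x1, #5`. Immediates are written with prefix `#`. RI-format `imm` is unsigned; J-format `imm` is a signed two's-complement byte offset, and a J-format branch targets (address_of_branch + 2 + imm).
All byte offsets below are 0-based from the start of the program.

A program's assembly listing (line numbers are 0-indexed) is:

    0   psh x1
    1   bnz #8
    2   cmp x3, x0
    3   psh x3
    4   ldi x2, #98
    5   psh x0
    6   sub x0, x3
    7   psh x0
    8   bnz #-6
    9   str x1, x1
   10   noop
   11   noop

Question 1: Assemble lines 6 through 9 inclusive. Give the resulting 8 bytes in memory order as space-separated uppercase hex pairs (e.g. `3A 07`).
70 C0 7C 00 8B FA 2D 40

L6: sub op=0x1c:6|rd=0:2|rs=3:2|pad=0:6 ⇒ 0x70c0 ⇒ big 70 c0
L7: psh op=0x1f:6|rd=0:2|pad=0:8 ⇒ 0x7c00 ⇒ big 7c 00
L8: bnz op=0x22:6|imm=-6:10 ⇒ 0x8bfa ⇒ big 8b fa
L9: str op=0xb:6|rd=1:2|rs=1:2|pad=0:6 ⇒ 0x2d40 ⇒ big 2d 40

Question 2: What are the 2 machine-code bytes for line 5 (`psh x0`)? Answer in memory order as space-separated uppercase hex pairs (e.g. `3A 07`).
7C 00

line 5 (psh): pack op=0x1f:6|rd=0:2|pad=0:8 = 0x7c00; big→ 7c 00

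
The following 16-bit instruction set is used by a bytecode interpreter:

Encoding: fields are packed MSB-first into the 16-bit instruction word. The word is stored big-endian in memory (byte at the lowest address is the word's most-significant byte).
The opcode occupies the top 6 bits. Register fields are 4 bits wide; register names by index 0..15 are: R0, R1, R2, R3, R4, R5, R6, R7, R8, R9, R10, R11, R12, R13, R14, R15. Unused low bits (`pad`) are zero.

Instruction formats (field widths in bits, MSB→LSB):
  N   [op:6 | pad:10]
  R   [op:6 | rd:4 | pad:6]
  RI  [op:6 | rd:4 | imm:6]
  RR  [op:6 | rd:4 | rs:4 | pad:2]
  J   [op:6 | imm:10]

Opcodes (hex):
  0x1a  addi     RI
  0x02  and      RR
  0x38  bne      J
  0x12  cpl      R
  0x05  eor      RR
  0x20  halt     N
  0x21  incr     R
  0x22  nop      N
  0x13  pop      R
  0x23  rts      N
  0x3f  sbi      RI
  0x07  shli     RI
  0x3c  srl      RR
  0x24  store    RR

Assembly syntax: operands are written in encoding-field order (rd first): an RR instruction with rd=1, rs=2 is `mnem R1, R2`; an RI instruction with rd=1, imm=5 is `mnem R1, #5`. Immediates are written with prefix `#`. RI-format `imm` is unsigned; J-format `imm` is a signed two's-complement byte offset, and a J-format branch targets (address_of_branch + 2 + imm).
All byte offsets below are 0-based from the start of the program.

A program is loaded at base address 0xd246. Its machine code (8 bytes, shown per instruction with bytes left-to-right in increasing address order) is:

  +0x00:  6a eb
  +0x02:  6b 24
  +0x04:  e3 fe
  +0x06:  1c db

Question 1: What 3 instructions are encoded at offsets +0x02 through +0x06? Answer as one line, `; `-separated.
[02] 6b 24 → 0x6b24
  op=0x6b24>>10=0x1a ⇒ addi (RI)
  rd@[9:6]=0xc ⇒ R12
  imm@[5:0]=0x24 ⇒ #36
[04] e3 fe → 0xe3fe
  op=0xe3fe>>10=0x38 ⇒ bne (J)
  imm@[9:0]=0x3fe (s10→-2) ⇒ #-2
[06] 1c db → 0x1cdb
  op=0x1cdb>>10=0x7 ⇒ shli (RI)
  rd@[9:6]=0x3 ⇒ R3
  imm@[5:0]=0x1b ⇒ #27

addi R12, #36; bne #-2; shli R3, #27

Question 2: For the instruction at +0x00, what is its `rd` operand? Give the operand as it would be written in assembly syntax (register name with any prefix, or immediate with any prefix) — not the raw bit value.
R11

[00] 6a eb → 0x6aeb
  top 6b → 0x1a → addi [RI]
  [9:6] rd=11 = R11
  [5:0] imm=43 = #43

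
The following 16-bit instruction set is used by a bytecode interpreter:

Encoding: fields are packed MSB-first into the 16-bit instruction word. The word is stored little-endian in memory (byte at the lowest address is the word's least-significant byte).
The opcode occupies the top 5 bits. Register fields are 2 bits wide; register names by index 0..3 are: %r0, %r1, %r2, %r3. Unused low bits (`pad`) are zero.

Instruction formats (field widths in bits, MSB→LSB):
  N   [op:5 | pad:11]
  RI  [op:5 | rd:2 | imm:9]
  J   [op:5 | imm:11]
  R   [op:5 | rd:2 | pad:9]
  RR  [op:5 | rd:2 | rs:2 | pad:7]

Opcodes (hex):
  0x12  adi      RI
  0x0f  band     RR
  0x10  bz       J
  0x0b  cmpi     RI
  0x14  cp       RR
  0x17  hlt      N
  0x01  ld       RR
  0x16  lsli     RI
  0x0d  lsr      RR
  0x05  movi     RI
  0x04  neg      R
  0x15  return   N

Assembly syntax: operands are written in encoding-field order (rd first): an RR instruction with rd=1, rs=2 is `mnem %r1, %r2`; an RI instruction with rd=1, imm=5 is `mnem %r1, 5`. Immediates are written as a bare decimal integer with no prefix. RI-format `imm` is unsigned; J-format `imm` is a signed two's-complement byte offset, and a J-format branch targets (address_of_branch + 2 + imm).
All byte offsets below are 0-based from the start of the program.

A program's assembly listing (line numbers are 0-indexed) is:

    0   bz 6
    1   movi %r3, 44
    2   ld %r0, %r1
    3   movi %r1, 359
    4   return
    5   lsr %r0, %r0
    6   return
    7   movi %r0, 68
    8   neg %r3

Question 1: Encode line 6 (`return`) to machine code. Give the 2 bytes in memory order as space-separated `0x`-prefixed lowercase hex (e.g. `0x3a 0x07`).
0x00 0xa8

L6: return op=0x15:5|pad=0:11 ⇒ 0xa800 ⇒ little 00 a8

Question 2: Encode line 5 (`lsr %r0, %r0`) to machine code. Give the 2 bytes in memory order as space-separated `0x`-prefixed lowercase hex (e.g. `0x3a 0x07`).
0x00 0x68

line 5 (lsr): pack op=0xd:5|rd=0:2|rs=0:2|pad=0:7 = 0x6800; little→ 00 68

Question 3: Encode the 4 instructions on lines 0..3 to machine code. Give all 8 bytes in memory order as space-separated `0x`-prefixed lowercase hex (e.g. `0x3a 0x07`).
0x06 0x80 0x2c 0x2e 0x80 0x08 0x67 0x2b

L0: bz op=0x10:5|imm=6:11 ⇒ 0x8006 ⇒ little 06 80
L1: movi op=0x5:5|rd=3:2|imm=44:9 ⇒ 0x2e2c ⇒ little 2c 2e
L2: ld op=0x1:5|rd=0:2|rs=1:2|pad=0:7 ⇒ 0x0880 ⇒ little 80 08
L3: movi op=0x5:5|rd=1:2|imm=359:9 ⇒ 0x2b67 ⇒ little 67 2b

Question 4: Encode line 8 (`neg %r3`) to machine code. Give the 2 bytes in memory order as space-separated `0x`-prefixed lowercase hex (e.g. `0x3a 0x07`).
8. neg fields op=0x4:5|rd=3:2|pad=0:9 → word 2600h → 00 26

0x00 0x26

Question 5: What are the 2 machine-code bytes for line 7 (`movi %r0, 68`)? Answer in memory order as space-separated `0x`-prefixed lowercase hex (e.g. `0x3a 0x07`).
0x44 0x28

7. movi fields op=0x5:5|rd=0:2|imm=68:9 → word 2844h → 44 28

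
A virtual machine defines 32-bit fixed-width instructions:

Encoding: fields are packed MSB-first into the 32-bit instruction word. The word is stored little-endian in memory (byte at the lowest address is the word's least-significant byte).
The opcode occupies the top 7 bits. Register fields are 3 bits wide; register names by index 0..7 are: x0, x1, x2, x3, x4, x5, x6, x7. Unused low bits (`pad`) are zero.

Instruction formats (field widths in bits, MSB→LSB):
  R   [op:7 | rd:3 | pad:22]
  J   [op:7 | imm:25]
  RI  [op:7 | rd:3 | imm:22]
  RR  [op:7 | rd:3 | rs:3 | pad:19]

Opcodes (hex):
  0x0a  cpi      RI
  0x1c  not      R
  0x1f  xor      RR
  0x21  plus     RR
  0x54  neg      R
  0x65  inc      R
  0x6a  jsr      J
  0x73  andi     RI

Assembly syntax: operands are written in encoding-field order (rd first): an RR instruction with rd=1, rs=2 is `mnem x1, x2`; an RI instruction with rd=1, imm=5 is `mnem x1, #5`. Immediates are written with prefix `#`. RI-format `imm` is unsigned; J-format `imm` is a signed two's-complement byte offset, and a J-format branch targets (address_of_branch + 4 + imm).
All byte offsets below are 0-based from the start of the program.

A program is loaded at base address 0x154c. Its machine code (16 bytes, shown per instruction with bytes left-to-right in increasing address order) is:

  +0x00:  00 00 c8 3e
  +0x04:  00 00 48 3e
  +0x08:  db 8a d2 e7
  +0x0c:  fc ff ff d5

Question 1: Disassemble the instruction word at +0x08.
andi x7, #1215195

+0x08: db 8a d2 e7 ⇒ word 0xe7d28adb (little)
  opcode bits[31:25]=0x73: andi/RI
  rd: (w>>22)&0x7=0x7 → x7
  imm: (w>>0)&0x3fffff=0x128adb → #1215195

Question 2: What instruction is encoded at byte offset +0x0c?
@+0c  little-endian(fc ff ff d5) = 0xd5fffffc
  op=0xd5fffffc>>25=0x6a ⇒ jsr (J)
  [24:0] imm=33554428 (s25→-4) = #-4

jsr #-4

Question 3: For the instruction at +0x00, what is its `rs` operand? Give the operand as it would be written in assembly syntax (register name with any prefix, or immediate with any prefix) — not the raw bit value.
x1

off 0x00: read 00 00 c8 3e as little → 0x3ec80000
  op=0x3ec80000>>25=0x1f ⇒ xor (RR)
  rd: (w>>22)&0x7=0x3 → x3
  rs: (w>>19)&0x7=0x1 → x1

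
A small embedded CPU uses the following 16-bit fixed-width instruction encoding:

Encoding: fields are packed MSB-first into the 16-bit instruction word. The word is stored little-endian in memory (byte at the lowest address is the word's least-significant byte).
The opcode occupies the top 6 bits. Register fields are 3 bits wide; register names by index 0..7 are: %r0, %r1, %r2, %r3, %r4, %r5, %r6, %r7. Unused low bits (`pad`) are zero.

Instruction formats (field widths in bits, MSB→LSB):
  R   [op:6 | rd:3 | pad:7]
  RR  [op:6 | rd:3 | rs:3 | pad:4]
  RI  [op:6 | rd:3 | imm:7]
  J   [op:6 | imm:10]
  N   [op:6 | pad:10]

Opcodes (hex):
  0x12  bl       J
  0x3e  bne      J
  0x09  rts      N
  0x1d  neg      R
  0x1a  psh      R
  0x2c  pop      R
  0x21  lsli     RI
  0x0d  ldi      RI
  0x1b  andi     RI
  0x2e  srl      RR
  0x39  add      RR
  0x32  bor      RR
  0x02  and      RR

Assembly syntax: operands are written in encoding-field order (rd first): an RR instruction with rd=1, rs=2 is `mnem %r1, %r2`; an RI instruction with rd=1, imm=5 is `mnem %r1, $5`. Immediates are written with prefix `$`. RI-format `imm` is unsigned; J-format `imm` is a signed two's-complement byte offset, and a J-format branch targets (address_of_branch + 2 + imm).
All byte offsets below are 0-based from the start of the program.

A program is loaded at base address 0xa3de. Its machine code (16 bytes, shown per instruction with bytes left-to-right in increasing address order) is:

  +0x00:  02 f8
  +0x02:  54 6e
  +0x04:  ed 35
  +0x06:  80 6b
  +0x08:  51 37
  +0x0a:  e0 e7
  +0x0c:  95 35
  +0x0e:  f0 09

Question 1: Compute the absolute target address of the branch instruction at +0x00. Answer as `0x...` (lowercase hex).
0xa3e2

[00] 02 f8 → 0xf802
  opcode bits[15:10]=0x3e: bne/J
  imm: (w>>0)&0x3ff=0x2 → $2
  target = base 0xa3de + off 0x00 + 2 + imm 2 = 0xa3e2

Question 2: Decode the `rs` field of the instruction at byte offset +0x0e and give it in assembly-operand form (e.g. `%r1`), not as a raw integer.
%r7

off 0x0e: read f0 09 as little → 0x09f0
  op=0x09f0>>10=0x2 ⇒ and (RR)
  rd: (w>>7)&0x7=0x3 → %r3
  rs: (w>>4)&0x7=0x7 → %r7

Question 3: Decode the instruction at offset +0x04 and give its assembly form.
off 0x04: read ed 35 as little → 0x35ed
  op=0x35ed>>10=0xd ⇒ ldi (RI)
  rd: (w>>7)&0x7=0x3 → %r3
  imm: (w>>0)&0x7f=0x6d → $109

ldi %r3, $109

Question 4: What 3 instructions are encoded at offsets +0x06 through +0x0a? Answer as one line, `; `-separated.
psh %r7; ldi %r6, $81; add %r7, %r6

off 0x06: read 80 6b as little → 0x6b80
  top 6b → 0x1a → psh [R]
  rd: (w>>7)&0x7=0x7 → %r7
off 0x08: read 51 37 as little → 0x3751
  top 6b → 0xd → ldi [RI]
  rd: (w>>7)&0x7=0x6 → %r6
  imm: (w>>0)&0x7f=0x51 → $81
off 0x0a: read e0 e7 as little → 0xe7e0
  top 6b → 0x39 → add [RR]
  rd: (w>>7)&0x7=0x7 → %r7
  rs: (w>>4)&0x7=0x6 → %r6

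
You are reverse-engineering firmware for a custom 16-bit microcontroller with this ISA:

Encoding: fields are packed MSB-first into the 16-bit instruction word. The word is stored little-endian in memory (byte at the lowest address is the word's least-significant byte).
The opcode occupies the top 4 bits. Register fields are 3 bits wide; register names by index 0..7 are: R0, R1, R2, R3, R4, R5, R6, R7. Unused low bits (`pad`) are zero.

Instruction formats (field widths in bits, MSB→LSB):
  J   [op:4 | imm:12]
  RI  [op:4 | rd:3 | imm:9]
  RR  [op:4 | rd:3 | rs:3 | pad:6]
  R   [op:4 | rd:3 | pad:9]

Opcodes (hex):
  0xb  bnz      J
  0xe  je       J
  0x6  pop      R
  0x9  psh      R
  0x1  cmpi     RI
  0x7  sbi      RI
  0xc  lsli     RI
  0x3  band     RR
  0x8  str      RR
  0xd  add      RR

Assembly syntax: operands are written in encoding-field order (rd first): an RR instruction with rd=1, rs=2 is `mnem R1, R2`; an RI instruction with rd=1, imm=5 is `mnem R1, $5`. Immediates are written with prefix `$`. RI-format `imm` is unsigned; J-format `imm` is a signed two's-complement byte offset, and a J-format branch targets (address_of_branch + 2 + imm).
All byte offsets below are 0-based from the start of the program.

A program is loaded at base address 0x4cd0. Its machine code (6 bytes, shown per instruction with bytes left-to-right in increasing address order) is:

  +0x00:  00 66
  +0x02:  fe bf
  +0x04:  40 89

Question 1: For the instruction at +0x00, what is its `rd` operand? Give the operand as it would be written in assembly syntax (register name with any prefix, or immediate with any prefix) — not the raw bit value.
off 0x00: read 00 66 as little → 0x6600
  top 4b → 0x6 → pop [R]
  rd@[11:9]=0x3 ⇒ R3

R3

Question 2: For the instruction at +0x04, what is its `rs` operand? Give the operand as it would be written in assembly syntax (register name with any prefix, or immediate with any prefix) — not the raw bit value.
off 0x04: read 40 89 as little → 0x8940
  top 4b → 0x8 → str [RR]
  rd: (w>>9)&0x7=0x4 → R4
  rs: (w>>6)&0x7=0x5 → R5

R5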